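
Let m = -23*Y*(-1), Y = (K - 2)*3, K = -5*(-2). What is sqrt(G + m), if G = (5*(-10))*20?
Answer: 8*I*sqrt(7) ≈ 21.166*I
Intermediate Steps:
K = 10
Y = 24 (Y = (10 - 2)*3 = 8*3 = 24)
G = -1000 (G = -50*20 = -1000)
m = 552 (m = -23*24*(-1) = -552*(-1) = 552)
sqrt(G + m) = sqrt(-1000 + 552) = sqrt(-448) = 8*I*sqrt(7)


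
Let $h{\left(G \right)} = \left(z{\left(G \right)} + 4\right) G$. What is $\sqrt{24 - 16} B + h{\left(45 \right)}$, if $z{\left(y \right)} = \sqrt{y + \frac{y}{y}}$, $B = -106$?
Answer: $180 - 212 \sqrt{2} + 45 \sqrt{46} \approx 185.39$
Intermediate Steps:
$z{\left(y \right)} = \sqrt{1 + y}$ ($z{\left(y \right)} = \sqrt{y + 1} = \sqrt{1 + y}$)
$h{\left(G \right)} = G \left(4 + \sqrt{1 + G}\right)$ ($h{\left(G \right)} = \left(\sqrt{1 + G} + 4\right) G = \left(4 + \sqrt{1 + G}\right) G = G \left(4 + \sqrt{1 + G}\right)$)
$\sqrt{24 - 16} B + h{\left(45 \right)} = \sqrt{24 - 16} \left(-106\right) + 45 \left(4 + \sqrt{1 + 45}\right) = \sqrt{8} \left(-106\right) + 45 \left(4 + \sqrt{46}\right) = 2 \sqrt{2} \left(-106\right) + \left(180 + 45 \sqrt{46}\right) = - 212 \sqrt{2} + \left(180 + 45 \sqrt{46}\right) = 180 - 212 \sqrt{2} + 45 \sqrt{46}$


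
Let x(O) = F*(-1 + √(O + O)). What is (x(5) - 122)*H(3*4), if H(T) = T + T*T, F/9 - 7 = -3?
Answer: -24648 + 5616*√10 ≈ -6888.6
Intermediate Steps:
F = 36 (F = 63 + 9*(-3) = 63 - 27 = 36)
H(T) = T + T²
x(O) = -36 + 36*√2*√O (x(O) = 36*(-1 + √(O + O)) = 36*(-1 + √(2*O)) = 36*(-1 + √2*√O) = -36 + 36*√2*√O)
(x(5) - 122)*H(3*4) = ((-36 + 36*√2*√5) - 122)*((3*4)*(1 + 3*4)) = ((-36 + 36*√10) - 122)*(12*(1 + 12)) = (-158 + 36*√10)*(12*13) = (-158 + 36*√10)*156 = -24648 + 5616*√10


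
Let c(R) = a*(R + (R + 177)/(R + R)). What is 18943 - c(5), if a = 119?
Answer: 80911/5 ≈ 16182.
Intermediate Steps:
c(R) = 119*R + 119*(177 + R)/(2*R) (c(R) = 119*(R + (R + 177)/(R + R)) = 119*(R + (177 + R)/((2*R))) = 119*(R + (177 + R)*(1/(2*R))) = 119*(R + (177 + R)/(2*R)) = 119*R + 119*(177 + R)/(2*R))
18943 - c(5) = 18943 - (119/2 + 119*5 + (21063/2)/5) = 18943 - (119/2 + 595 + (21063/2)*(⅕)) = 18943 - (119/2 + 595 + 21063/10) = 18943 - 1*13804/5 = 18943 - 13804/5 = 80911/5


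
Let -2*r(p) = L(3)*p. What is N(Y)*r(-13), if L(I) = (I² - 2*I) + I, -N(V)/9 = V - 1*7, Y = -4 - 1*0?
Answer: 3861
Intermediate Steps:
Y = -4 (Y = -4 + 0 = -4)
N(V) = 63 - 9*V (N(V) = -9*(V - 1*7) = -9*(V - 7) = -9*(-7 + V) = 63 - 9*V)
L(I) = I² - I
r(p) = -3*p (r(p) = -3*(-1 + 3)*p/2 = -3*2*p/2 = -3*p)
N(Y)*r(-13) = (63 - 9*(-4))*(-3*(-13)) = (63 + 36)*39 = 99*39 = 3861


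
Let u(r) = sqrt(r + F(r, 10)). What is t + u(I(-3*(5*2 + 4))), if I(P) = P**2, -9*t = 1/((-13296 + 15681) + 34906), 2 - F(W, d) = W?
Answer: -1/335619 + sqrt(2) ≈ 1.4142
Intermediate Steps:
F(W, d) = 2 - W
t = -1/335619 (t = -1/(9*((-13296 + 15681) + 34906)) = -1/(9*(2385 + 34906)) = -1/9/37291 = -1/9*1/37291 = -1/335619 ≈ -2.9796e-6)
u(r) = sqrt(2) (u(r) = sqrt(r + (2 - r)) = sqrt(2))
t + u(I(-3*(5*2 + 4))) = -1/335619 + sqrt(2)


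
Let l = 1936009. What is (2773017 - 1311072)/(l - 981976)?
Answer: 487315/318011 ≈ 1.5324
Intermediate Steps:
(2773017 - 1311072)/(l - 981976) = (2773017 - 1311072)/(1936009 - 981976) = 1461945/954033 = 1461945*(1/954033) = 487315/318011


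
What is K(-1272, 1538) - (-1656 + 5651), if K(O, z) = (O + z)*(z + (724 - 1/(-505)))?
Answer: 301837251/505 ≈ 5.9770e+5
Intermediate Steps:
K(O, z) = (365621/505 + z)*(O + z) (K(O, z) = (O + z)*(z + (724 - 1*(-1/505))) = (O + z)*(z + (724 + 1/505)) = (O + z)*(z + 365621/505) = (O + z)*(365621/505 + z) = (365621/505 + z)*(O + z))
K(-1272, 1538) - (-1656 + 5651) = (1538**2 + (365621/505)*(-1272) + (365621/505)*1538 - 1272*1538) - (-1656 + 5651) = (2365444 - 465069912/505 + 562325098/505 - 1956336) - 3995 = 303854726/505 - 1*3995 = 303854726/505 - 3995 = 301837251/505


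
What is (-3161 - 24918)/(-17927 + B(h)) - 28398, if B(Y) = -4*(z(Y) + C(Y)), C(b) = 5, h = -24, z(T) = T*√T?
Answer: -9152625635401/322315993 + 5391168*I*√6/322315993 ≈ -28396.0 + 0.040971*I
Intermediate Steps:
z(T) = T^(3/2)
B(Y) = -20 - 4*Y^(3/2) (B(Y) = -4*(Y^(3/2) + 5) = -4*(5 + Y^(3/2)) = -20 - 4*Y^(3/2))
(-3161 - 24918)/(-17927 + B(h)) - 28398 = (-3161 - 24918)/(-17927 + (-20 - (-192)*I*√6)) - 28398 = -28079/(-17927 + (-20 - (-192)*I*√6)) - 28398 = -28079/(-17927 + (-20 + 192*I*√6)) - 28398 = -28079/(-17947 + 192*I*√6) - 28398 = -28398 - 28079/(-17947 + 192*I*√6)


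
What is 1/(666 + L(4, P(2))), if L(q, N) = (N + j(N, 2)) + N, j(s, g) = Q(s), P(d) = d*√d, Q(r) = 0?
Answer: 333/221762 - √2/110881 ≈ 0.0014889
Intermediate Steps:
P(d) = d^(3/2)
j(s, g) = 0
L(q, N) = 2*N (L(q, N) = (N + 0) + N = N + N = 2*N)
1/(666 + L(4, P(2))) = 1/(666 + 2*2^(3/2)) = 1/(666 + 2*(2*√2)) = 1/(666 + 4*√2)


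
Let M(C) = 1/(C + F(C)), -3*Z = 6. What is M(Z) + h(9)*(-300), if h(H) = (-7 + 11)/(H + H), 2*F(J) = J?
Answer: -67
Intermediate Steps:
Z = -2 (Z = -⅓*6 = -2)
F(J) = J/2
M(C) = 2/(3*C) (M(C) = 1/(C + C/2) = 1/(3*C/2) = 2/(3*C))
h(H) = 2/H (h(H) = 4/((2*H)) = 4*(1/(2*H)) = 2/H)
M(Z) + h(9)*(-300) = (⅔)/(-2) + (2/9)*(-300) = (⅔)*(-½) + (2*(⅑))*(-300) = -⅓ + (2/9)*(-300) = -⅓ - 200/3 = -67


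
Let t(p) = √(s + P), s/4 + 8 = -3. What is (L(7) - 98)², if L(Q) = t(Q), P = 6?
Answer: (98 - I*√38)² ≈ 9566.0 - 1208.2*I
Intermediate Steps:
s = -44 (s = -32 + 4*(-3) = -32 - 12 = -44)
t(p) = I*√38 (t(p) = √(-44 + 6) = √(-38) = I*√38)
L(Q) = I*√38
(L(7) - 98)² = (I*√38 - 98)² = (-98 + I*√38)²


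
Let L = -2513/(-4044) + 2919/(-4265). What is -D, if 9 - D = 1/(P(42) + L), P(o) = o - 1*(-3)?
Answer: -6958276221/775058209 ≈ -8.9778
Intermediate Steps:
P(o) = 3 + o (P(o) = o + 3 = 3 + o)
L = -1086491/17247660 (L = -2513*(-1/4044) + 2919*(-1/4265) = 2513/4044 - 2919/4265 = -1086491/17247660 ≈ -0.062994)
D = 6958276221/775058209 (D = 9 - 1/((3 + 42) - 1086491/17247660) = 9 - 1/(45 - 1086491/17247660) = 9 - 1/775058209/17247660 = 9 - 1*17247660/775058209 = 9 - 17247660/775058209 = 6958276221/775058209 ≈ 8.9778)
-D = -1*6958276221/775058209 = -6958276221/775058209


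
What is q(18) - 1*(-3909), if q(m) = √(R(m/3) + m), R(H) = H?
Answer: 3909 + 2*√6 ≈ 3913.9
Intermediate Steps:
q(m) = 2*√3*√m/3 (q(m) = √(m/3 + m) = √(4*m/3) = 2*√3*√m/3)
q(18) - 1*(-3909) = 2*√3*√18/3 - 1*(-3909) = 2*√3*(3*√2)/3 + 3909 = 2*√6 + 3909 = 3909 + 2*√6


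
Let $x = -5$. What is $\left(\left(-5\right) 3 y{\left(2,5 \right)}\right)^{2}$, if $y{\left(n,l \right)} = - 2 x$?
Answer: $22500$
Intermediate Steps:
$y{\left(n,l \right)} = 10$ ($y{\left(n,l \right)} = \left(-2\right) \left(-5\right) = 10$)
$\left(\left(-5\right) 3 y{\left(2,5 \right)}\right)^{2} = \left(\left(-5\right) 3 \cdot 10\right)^{2} = \left(\left(-15\right) 10\right)^{2} = \left(-150\right)^{2} = 22500$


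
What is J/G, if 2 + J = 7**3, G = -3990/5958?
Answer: -338613/665 ≈ -509.19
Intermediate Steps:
G = -665/993 (G = -3990*1/5958 = -665/993 ≈ -0.66969)
J = 341 (J = -2 + 7**3 = -2 + 343 = 341)
J/G = 341/(-665/993) = 341*(-993/665) = -338613/665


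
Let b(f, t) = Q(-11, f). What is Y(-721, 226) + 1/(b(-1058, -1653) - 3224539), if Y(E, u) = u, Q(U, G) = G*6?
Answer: 730180461/3230887 ≈ 226.00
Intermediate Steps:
Q(U, G) = 6*G
b(f, t) = 6*f
Y(-721, 226) + 1/(b(-1058, -1653) - 3224539) = 226 + 1/(6*(-1058) - 3224539) = 226 + 1/(-6348 - 3224539) = 226 + 1/(-3230887) = 226 - 1/3230887 = 730180461/3230887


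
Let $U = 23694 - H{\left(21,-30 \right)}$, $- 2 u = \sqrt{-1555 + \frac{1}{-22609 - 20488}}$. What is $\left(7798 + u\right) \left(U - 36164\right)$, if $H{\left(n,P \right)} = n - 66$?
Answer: $-96890150 + \frac{36225 i \sqrt{16850927}}{607} \approx -9.689 \cdot 10^{7} + 2.4498 \cdot 10^{5} i$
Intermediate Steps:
$H{\left(n,P \right)} = -66 + n$ ($H{\left(n,P \right)} = n - 66 = -66 + n$)
$u = - \frac{207 i \sqrt{16850927}}{43097}$ ($u = - \frac{\sqrt{-1555 + \frac{1}{-22609 - 20488}}}{2} = - \frac{\sqrt{-1555 + \frac{1}{-43097}}}{2} = - \frac{\sqrt{-1555 - \frac{1}{43097}}}{2} = - \frac{\sqrt{- \frac{67015836}{43097}}}{2} = - \frac{\frac{414}{43097} i \sqrt{16850927}}{2} = - \frac{207 i \sqrt{16850927}}{43097} \approx - 19.717 i$)
$U = 23739$ ($U = 23694 - \left(-66 + 21\right) = 23694 - -45 = 23694 + 45 = 23739$)
$\left(7798 + u\right) \left(U - 36164\right) = \left(7798 - \frac{207 i \sqrt{16850927}}{43097}\right) \left(23739 - 36164\right) = \left(7798 - \frac{207 i \sqrt{16850927}}{43097}\right) \left(-12425\right) = -96890150 + \frac{36225 i \sqrt{16850927}}{607}$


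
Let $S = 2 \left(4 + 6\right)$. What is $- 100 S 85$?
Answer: $-170000$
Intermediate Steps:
$S = 20$ ($S = 2 \cdot 10 = 20$)
$- 100 S 85 = \left(-100\right) 20 \cdot 85 = \left(-2000\right) 85 = -170000$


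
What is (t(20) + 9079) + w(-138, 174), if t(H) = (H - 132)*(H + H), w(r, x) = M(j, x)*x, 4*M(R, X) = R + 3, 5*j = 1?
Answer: 23691/5 ≈ 4738.2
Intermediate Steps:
j = ⅕ (j = (⅕)*1 = ⅕ ≈ 0.20000)
M(R, X) = ¾ + R/4 (M(R, X) = (R + 3)/4 = (3 + R)/4 = ¾ + R/4)
w(r, x) = 4*x/5 (w(r, x) = (¾ + (¼)*(⅕))*x = (¾ + 1/20)*x = 4*x/5)
t(H) = 2*H*(-132 + H) (t(H) = (-132 + H)*(2*H) = 2*H*(-132 + H))
(t(20) + 9079) + w(-138, 174) = (2*20*(-132 + 20) + 9079) + (⅘)*174 = (2*20*(-112) + 9079) + 696/5 = (-4480 + 9079) + 696/5 = 4599 + 696/5 = 23691/5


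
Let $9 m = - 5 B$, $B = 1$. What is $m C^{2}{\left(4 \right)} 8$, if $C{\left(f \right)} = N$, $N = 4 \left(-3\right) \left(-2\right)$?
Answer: $-2560$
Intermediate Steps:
$N = 24$ ($N = \left(-12\right) \left(-2\right) = 24$)
$C{\left(f \right)} = 24$
$m = - \frac{5}{9}$ ($m = \frac{\left(-5\right) 1}{9} = \frac{1}{9} \left(-5\right) = - \frac{5}{9} \approx -0.55556$)
$m C^{2}{\left(4 \right)} 8 = - \frac{5 \cdot 24^{2}}{9} \cdot 8 = \left(- \frac{5}{9}\right) 576 \cdot 8 = \left(-320\right) 8 = -2560$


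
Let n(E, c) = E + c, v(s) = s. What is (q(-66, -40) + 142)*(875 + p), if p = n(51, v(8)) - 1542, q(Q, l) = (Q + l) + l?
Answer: 2432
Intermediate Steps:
q(Q, l) = Q + 2*l
p = -1483 (p = (51 + 8) - 1542 = 59 - 1542 = -1483)
(q(-66, -40) + 142)*(875 + p) = ((-66 + 2*(-40)) + 142)*(875 - 1483) = ((-66 - 80) + 142)*(-608) = (-146 + 142)*(-608) = -4*(-608) = 2432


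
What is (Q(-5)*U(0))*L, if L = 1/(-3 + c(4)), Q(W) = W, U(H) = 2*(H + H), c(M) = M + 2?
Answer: 0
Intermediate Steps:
c(M) = 2 + M
U(H) = 4*H (U(H) = 2*(2*H) = 4*H)
L = ⅓ (L = 1/(-3 + (2 + 4)) = 1/(-3 + 6) = 1/3 = ⅓ ≈ 0.33333)
(Q(-5)*U(0))*L = -20*0*(⅓) = -5*0*(⅓) = 0*(⅓) = 0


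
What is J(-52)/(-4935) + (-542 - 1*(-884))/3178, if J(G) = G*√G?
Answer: 171/1589 + 104*I*√13/4935 ≈ 0.10761 + 0.075983*I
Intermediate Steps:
J(G) = G^(3/2)
J(-52)/(-4935) + (-542 - 1*(-884))/3178 = (-52)^(3/2)/(-4935) + (-542 - 1*(-884))/3178 = -104*I*√13*(-1/4935) + (-542 + 884)*(1/3178) = 104*I*√13/4935 + 342*(1/3178) = 104*I*√13/4935 + 171/1589 = 171/1589 + 104*I*√13/4935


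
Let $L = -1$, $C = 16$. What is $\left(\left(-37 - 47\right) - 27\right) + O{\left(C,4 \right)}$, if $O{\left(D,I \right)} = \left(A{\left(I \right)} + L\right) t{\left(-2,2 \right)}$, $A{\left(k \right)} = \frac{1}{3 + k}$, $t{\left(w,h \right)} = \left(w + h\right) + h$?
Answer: $- \frac{789}{7} \approx -112.71$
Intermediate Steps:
$t{\left(w,h \right)} = w + 2 h$ ($t{\left(w,h \right)} = \left(h + w\right) + h = w + 2 h$)
$O{\left(D,I \right)} = -2 + \frac{2}{3 + I}$ ($O{\left(D,I \right)} = \left(\frac{1}{3 + I} - 1\right) \left(-2 + 2 \cdot 2\right) = \left(-1 + \frac{1}{3 + I}\right) \left(-2 + 4\right) = \left(-1 + \frac{1}{3 + I}\right) 2 = -2 + \frac{2}{3 + I}$)
$\left(\left(-37 - 47\right) - 27\right) + O{\left(C,4 \right)} = \left(\left(-37 - 47\right) - 27\right) + \frac{2 \left(-2 - 4\right)}{3 + 4} = \left(-84 - 27\right) + \frac{2 \left(-2 - 4\right)}{7} = -111 + 2 \cdot \frac{1}{7} \left(-6\right) = -111 - \frac{12}{7} = - \frac{789}{7}$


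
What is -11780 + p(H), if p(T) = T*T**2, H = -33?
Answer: -47717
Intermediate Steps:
p(T) = T**3
-11780 + p(H) = -11780 + (-33)**3 = -11780 - 35937 = -47717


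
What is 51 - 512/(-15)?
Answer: 1277/15 ≈ 85.133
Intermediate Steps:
51 - 512/(-15) = 51 - 512*(-1)/15 = 51 - 16*(-32/15) = 51 + 512/15 = 1277/15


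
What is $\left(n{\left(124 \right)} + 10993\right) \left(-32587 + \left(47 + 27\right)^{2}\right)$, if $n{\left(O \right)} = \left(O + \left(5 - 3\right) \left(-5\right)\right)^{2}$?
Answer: $-650365779$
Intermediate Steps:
$n{\left(O \right)} = \left(-10 + O\right)^{2}$ ($n{\left(O \right)} = \left(O + 2 \left(-5\right)\right)^{2} = \left(O - 10\right)^{2} = \left(-10 + O\right)^{2}$)
$\left(n{\left(124 \right)} + 10993\right) \left(-32587 + \left(47 + 27\right)^{2}\right) = \left(\left(-10 + 124\right)^{2} + 10993\right) \left(-32587 + \left(47 + 27\right)^{2}\right) = \left(114^{2} + 10993\right) \left(-32587 + 74^{2}\right) = \left(12996 + 10993\right) \left(-32587 + 5476\right) = 23989 \left(-27111\right) = -650365779$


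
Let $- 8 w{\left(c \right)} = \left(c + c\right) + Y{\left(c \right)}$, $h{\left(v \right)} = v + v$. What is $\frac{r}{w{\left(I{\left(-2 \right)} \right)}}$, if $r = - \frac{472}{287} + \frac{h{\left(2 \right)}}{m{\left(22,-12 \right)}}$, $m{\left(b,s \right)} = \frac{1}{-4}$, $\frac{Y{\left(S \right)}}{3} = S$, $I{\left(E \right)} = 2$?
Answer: $\frac{20256}{1435} \approx 14.116$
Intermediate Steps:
$h{\left(v \right)} = 2 v$
$Y{\left(S \right)} = 3 S$
$m{\left(b,s \right)} = - \frac{1}{4}$
$w{\left(c \right)} = - \frac{5 c}{8}$ ($w{\left(c \right)} = - \frac{\left(c + c\right) + 3 c}{8} = - \frac{2 c + 3 c}{8} = - \frac{5 c}{8}$)
$r = - \frac{5064}{287}$ ($r = - \frac{472}{287} + \frac{2 \cdot 2}{- \frac{1}{4}} = \left(-472\right) \frac{1}{287} + 4 \left(-4\right) = - \frac{472}{287} - 16 = - \frac{5064}{287} \approx -17.645$)
$\frac{r}{w{\left(I{\left(-2 \right)} \right)}} = - \frac{5064}{287 \left(\left(- \frac{5}{8}\right) 2\right)} = - \frac{5064}{287 \left(- \frac{5}{4}\right)} = \left(- \frac{5064}{287}\right) \left(- \frac{4}{5}\right) = \frac{20256}{1435}$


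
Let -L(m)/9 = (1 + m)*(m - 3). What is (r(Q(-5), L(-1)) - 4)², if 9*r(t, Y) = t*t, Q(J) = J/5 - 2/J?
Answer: 9801/625 ≈ 15.682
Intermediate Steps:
L(m) = -9*(1 + m)*(-3 + m) (L(m) = -9*(1 + m)*(m - 3) = -9*(1 + m)*(-3 + m))
Q(J) = -2/J + J/5 (Q(J) = J*(⅕) - 2/J = J/5 - 2/J = -2/J + J/5)
r(t, Y) = t²/9 (r(t, Y) = (t*t)/9 = t²/9)
(r(Q(-5), L(-1)) - 4)² = ((-2/(-5) + (⅕)*(-5))²/9 - 4)² = ((-2*(-⅕) - 1)²/9 - 4)² = ((⅖ - 1)²/9 - 4)² = ((-⅗)²/9 - 4)² = ((⅑)*(9/25) - 4)² = (1/25 - 4)² = (-99/25)² = 9801/625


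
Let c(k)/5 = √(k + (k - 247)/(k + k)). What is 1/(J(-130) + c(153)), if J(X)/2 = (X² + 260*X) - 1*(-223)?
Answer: -2551581/85105140649 - 15*√397154/170210281298 ≈ -3.0037e-5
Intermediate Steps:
J(X) = 446 + 2*X² + 520*X (J(X) = 2*((X² + 260*X) - 1*(-223)) = 2*((X² + 260*X) + 223) = 2*(223 + X² + 260*X) = 446 + 2*X² + 520*X)
c(k) = 5*√(k + (-247 + k)/(2*k)) (c(k) = 5*√(k + (k - 247)/(k + k)) = 5*√(k + (-247 + k)/((2*k))) = 5*√(k + (-247 + k)*(1/(2*k))) = 5*√(k + (-247 + k)/(2*k)))
1/(J(-130) + c(153)) = 1/((446 + 2*(-130)² + 520*(-130)) + 5*√(2 - 494/153 + 4*153)/2) = 1/((446 + 2*16900 - 67600) + 5*√(2 - 494*1/153 + 612)/2) = 1/((446 + 33800 - 67600) + 5*√(2 - 494/153 + 612)/2) = 1/(-33354 + 5*√(93448/153)/2) = 1/(-33354 + 5*(2*√397154/51)/2) = 1/(-33354 + 5*√397154/51)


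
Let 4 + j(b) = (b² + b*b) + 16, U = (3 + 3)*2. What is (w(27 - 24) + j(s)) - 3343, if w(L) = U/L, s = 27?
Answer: -1869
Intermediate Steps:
U = 12 (U = 6*2 = 12)
w(L) = 12/L
j(b) = 12 + 2*b² (j(b) = -4 + ((b² + b*b) + 16) = -4 + ((b² + b²) + 16) = -4 + (2*b² + 16) = -4 + (16 + 2*b²) = 12 + 2*b²)
(w(27 - 24) + j(s)) - 3343 = (12/(27 - 24) + (12 + 2*27²)) - 3343 = (12/3 + (12 + 2*729)) - 3343 = (12*(⅓) + (12 + 1458)) - 3343 = (4 + 1470) - 3343 = 1474 - 3343 = -1869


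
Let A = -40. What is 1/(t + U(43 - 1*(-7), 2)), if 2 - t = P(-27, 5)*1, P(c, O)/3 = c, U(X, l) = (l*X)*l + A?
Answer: 1/243 ≈ 0.0041152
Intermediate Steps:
U(X, l) = -40 + X*l² (U(X, l) = (l*X)*l - 40 = (X*l)*l - 40 = X*l² - 40 = -40 + X*l²)
P(c, O) = 3*c
t = 83 (t = 2 - 3*(-27) = 2 - (-81) = 2 - 1*(-81) = 2 + 81 = 83)
1/(t + U(43 - 1*(-7), 2)) = 1/(83 + (-40 + (43 - 1*(-7))*2²)) = 1/(83 + (-40 + (43 + 7)*4)) = 1/(83 + (-40 + 50*4)) = 1/(83 + (-40 + 200)) = 1/(83 + 160) = 1/243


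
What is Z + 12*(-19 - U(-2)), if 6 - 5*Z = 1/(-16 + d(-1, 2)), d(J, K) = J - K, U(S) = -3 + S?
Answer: -3169/19 ≈ -166.79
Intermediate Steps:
Z = 23/19 (Z = 6/5 - 1/(5*(-16 + (-1 - 1*2))) = 6/5 - 1/(5*(-16 + (-1 - 2))) = 6/5 - 1/(5*(-16 - 3)) = 6/5 - 1/5/(-19) = 6/5 - 1/5*(-1/19) = 6/5 + 1/95 = 23/19 ≈ 1.2105)
Z + 12*(-19 - U(-2)) = 23/19 + 12*(-19 - (-3 - 2)) = 23/19 + 12*(-19 - 1*(-5)) = 23/19 + 12*(-19 + 5) = 23/19 + 12*(-14) = 23/19 - 168 = -3169/19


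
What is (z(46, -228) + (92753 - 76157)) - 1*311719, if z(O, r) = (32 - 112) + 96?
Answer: -295107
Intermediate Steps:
z(O, r) = 16 (z(O, r) = -80 + 96 = 16)
(z(46, -228) + (92753 - 76157)) - 1*311719 = (16 + (92753 - 76157)) - 1*311719 = (16 + 16596) - 311719 = 16612 - 311719 = -295107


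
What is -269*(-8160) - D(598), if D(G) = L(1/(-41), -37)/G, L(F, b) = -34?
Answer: 656316977/299 ≈ 2.1950e+6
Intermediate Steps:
D(G) = -34/G
-269*(-8160) - D(598) = -269*(-8160) - (-34)/598 = 2195040 - (-34)/598 = 2195040 - 1*(-17/299) = 2195040 + 17/299 = 656316977/299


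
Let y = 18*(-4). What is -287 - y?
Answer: -215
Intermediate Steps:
y = -72
-287 - y = -287 - 1*(-72) = -287 + 72 = -215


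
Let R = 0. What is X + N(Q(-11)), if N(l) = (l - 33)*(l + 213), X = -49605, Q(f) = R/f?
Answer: -56634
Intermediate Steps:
Q(f) = 0 (Q(f) = 0/f = 0)
N(l) = (-33 + l)*(213 + l)
X + N(Q(-11)) = -49605 + (-7029 + 0² + 180*0) = -49605 + (-7029 + 0 + 0) = -49605 - 7029 = -56634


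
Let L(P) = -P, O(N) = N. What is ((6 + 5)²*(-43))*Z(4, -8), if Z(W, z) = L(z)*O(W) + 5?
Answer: -192511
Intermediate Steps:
Z(W, z) = 5 - W*z (Z(W, z) = (-z)*W + 5 = -W*z + 5 = 5 - W*z)
((6 + 5)²*(-43))*Z(4, -8) = ((6 + 5)²*(-43))*(5 - 1*4*(-8)) = (11²*(-43))*(5 + 32) = (121*(-43))*37 = -5203*37 = -192511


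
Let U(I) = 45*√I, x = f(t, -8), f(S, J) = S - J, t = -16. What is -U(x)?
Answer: -90*I*√2 ≈ -127.28*I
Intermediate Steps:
x = -8 (x = -16 - 1*(-8) = -16 + 8 = -8)
-U(x) = -45*√(-8) = -45*2*I*√2 = -90*I*√2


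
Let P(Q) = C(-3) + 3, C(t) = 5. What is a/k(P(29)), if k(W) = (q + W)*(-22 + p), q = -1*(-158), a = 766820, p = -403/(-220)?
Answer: -84350200/368271 ≈ -229.04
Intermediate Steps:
p = 403/220 (p = -403*(-1/220) = 403/220 ≈ 1.8318)
P(Q) = 8 (P(Q) = 5 + 3 = 8)
q = 158
k(W) = -350523/110 - 4437*W/220 (k(W) = (158 + W)*(-22 + 403/220) = (158 + W)*(-4437/220) = -350523/110 - 4437*W/220)
a/k(P(29)) = 766820/(-350523/110 - 4437/220*8) = 766820/(-350523/110 - 8874/55) = 766820/(-368271/110) = 766820*(-110/368271) = -84350200/368271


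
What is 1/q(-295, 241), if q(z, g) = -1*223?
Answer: -1/223 ≈ -0.0044843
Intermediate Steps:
q(z, g) = -223
1/q(-295, 241) = 1/(-223) = -1/223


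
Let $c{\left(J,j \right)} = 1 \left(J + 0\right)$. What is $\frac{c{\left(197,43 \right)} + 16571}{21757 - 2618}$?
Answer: $\frac{16768}{19139} \approx 0.87612$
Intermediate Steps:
$c{\left(J,j \right)} = J$ ($c{\left(J,j \right)} = 1 J = J$)
$\frac{c{\left(197,43 \right)} + 16571}{21757 - 2618} = \frac{197 + 16571}{21757 - 2618} = \frac{16768}{19139}$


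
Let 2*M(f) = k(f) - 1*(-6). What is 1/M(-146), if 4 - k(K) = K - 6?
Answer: 1/81 ≈ 0.012346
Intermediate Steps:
k(K) = 10 - K (k(K) = 4 - (K - 6) = 4 - (-6 + K) = 4 + (6 - K) = 10 - K)
M(f) = 8 - f/2 (M(f) = ((10 - f) - 1*(-6))/2 = ((10 - f) + 6)/2 = (16 - f)/2 = 8 - f/2)
1/M(-146) = 1/(8 - ½*(-146)) = 1/(8 + 73) = 1/81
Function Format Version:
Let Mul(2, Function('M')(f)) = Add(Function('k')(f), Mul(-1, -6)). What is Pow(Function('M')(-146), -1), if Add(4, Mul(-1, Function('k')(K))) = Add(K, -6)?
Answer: Rational(1, 81) ≈ 0.012346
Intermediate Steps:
Function('k')(K) = Add(10, Mul(-1, K)) (Function('k')(K) = Add(4, Mul(-1, Add(K, -6))) = Add(4, Mul(-1, Add(-6, K))) = Add(4, Add(6, Mul(-1, K))) = Add(10, Mul(-1, K)))
Function('M')(f) = Add(8, Mul(Rational(-1, 2), f)) (Function('M')(f) = Mul(Rational(1, 2), Add(Add(10, Mul(-1, f)), Mul(-1, -6))) = Mul(Rational(1, 2), Add(Add(10, Mul(-1, f)), 6)) = Mul(Rational(1, 2), Add(16, Mul(-1, f))) = Add(8, Mul(Rational(-1, 2), f)))
Pow(Function('M')(-146), -1) = Pow(Add(8, Mul(Rational(-1, 2), -146)), -1) = Pow(Add(8, 73), -1) = Pow(81, -1) = Rational(1, 81)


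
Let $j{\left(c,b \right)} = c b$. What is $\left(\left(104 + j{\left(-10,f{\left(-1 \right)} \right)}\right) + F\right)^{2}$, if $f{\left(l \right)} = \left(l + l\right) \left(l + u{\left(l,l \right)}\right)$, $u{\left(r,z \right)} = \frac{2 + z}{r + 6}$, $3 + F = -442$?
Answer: $127449$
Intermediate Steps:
$F = -445$ ($F = -3 - 442 = -445$)
$u{\left(r,z \right)} = \frac{2 + z}{6 + r}$
$f{\left(l \right)} = 2 l \left(l + \frac{2 + l}{6 + l}\right)$ ($f{\left(l \right)} = \left(l + l\right) \left(l + \frac{2 + l}{6 + l}\right) = 2 l \left(l + \frac{2 + l}{6 + l}\right)$)
$j{\left(c,b \right)} = b c$
$\left(\left(104 + j{\left(-10,f{\left(-1 \right)} \right)}\right) + F\right)^{2} = \left(\left(104 + 2 \left(-1\right) \frac{1}{6 - 1} \left(2 - 1 - \left(6 - 1\right)\right) \left(-10\right)\right) - 445\right)^{2} = \left(\left(104 + 2 \left(-1\right) \frac{1}{5} \left(2 - 1 - 5\right) \left(-10\right)\right) - 445\right)^{2} = \left(\left(104 + 2 \left(-1\right) \frac{1}{5} \left(-4\right) \left(-10\right)\right) - 445\right)^{2} = \left(\left(104 + \frac{8}{5} \left(-10\right)\right) - 445\right)^{2} = \left(\left(104 - 16\right) - 445\right)^{2} = \left(88 - 445\right)^{2} = \left(-357\right)^{2} = 127449$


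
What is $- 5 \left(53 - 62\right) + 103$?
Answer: $148$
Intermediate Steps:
$- 5 \left(53 - 62\right) + 103 = \left(-5\right) \left(-9\right) + 103 = 45 + 103 = 148$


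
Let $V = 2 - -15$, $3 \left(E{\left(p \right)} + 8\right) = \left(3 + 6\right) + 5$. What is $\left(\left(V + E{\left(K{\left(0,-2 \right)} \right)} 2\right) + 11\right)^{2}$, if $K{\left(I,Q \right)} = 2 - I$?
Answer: $\frac{4096}{9} \approx 455.11$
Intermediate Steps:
$E{\left(p \right)} = - \frac{10}{3}$ ($E{\left(p \right)} = -8 + \frac{\left(3 + 6\right) + 5}{3} = -8 + \frac{9 + 5}{3} = -8 + \frac{1}{3} \cdot 14 = -8 + \frac{14}{3} = - \frac{10}{3}$)
$V = 17$ ($V = 2 + 15 = 17$)
$\left(\left(V + E{\left(K{\left(0,-2 \right)} \right)} 2\right) + 11\right)^{2} = \left(\left(17 - \frac{20}{3}\right) + 11\right)^{2} = \left(\frac{31}{3} + 11\right)^{2} = \left(\frac{64}{3}\right)^{2} = \frac{4096}{9}$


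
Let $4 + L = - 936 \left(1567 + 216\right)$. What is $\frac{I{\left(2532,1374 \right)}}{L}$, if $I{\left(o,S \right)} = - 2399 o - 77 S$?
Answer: $\frac{3090033}{834446} \approx 3.7031$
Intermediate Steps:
$L = -1668892$ ($L = -4 - 936 \left(1567 + 216\right) = -4 - 1668888 = -1668892$)
$\frac{I{\left(2532,1374 \right)}}{L} = \frac{\left(-2399\right) 2532 - 105798}{-1668892} = \left(-6074268 - 105798\right) \left(- \frac{1}{1668892}\right) = \left(-6180066\right) \left(- \frac{1}{1668892}\right) = \frac{3090033}{834446}$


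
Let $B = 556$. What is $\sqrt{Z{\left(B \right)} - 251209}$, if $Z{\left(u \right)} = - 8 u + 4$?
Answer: $i \sqrt{255653} \approx 505.62 i$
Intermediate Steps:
$Z{\left(u \right)} = 4 - 8 u$
$\sqrt{Z{\left(B \right)} - 251209} = \sqrt{\left(4 - 4448\right) - 251209} = \sqrt{-4444 - 251209} = \sqrt{-255653} = i \sqrt{255653}$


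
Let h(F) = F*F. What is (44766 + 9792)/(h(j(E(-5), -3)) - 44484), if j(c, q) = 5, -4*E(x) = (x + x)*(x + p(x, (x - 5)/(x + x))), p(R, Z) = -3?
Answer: -54558/44459 ≈ -1.2272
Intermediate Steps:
E(x) = -x*(-3 + x)/2 (E(x) = -(x + x)*(x - 3)/4 = -2*x*(-3 + x)/4 = -x*(-3 + x)/2)
h(F) = F²
(44766 + 9792)/(h(j(E(-5), -3)) - 44484) = (44766 + 9792)/(5² - 44484) = 54558/(25 - 44484) = 54558/(-44459) = 54558*(-1/44459) = -54558/44459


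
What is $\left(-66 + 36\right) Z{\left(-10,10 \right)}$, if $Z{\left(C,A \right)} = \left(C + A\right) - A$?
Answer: $300$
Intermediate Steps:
$Z{\left(C,A \right)} = C$ ($Z{\left(C,A \right)} = \left(A + C\right) - A = C$)
$\left(-66 + 36\right) Z{\left(-10,10 \right)} = \left(-66 + 36\right) \left(-10\right) = \left(-30\right) \left(-10\right) = 300$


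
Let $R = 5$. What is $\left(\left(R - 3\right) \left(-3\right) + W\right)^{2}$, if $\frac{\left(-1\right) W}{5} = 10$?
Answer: $3136$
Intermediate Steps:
$W = -50$ ($W = \left(-5\right) 10 = -50$)
$\left(\left(R - 3\right) \left(-3\right) + W\right)^{2} = \left(\left(5 - 3\right) \left(-3\right) - 50\right)^{2} = \left(2 \left(-3\right) - 50\right)^{2} = \left(-6 - 50\right)^{2} = \left(-56\right)^{2} = 3136$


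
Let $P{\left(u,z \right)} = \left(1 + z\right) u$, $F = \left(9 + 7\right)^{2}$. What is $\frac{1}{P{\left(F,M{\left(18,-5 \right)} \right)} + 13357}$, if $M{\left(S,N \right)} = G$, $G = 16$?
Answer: $\frac{1}{17709} \approx 5.6468 \cdot 10^{-5}$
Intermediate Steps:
$F = 256$ ($F = 16^{2} = 256$)
$M{\left(S,N \right)} = 16$
$P{\left(u,z \right)} = u \left(1 + z\right)$
$\frac{1}{P{\left(F,M{\left(18,-5 \right)} \right)} + 13357} = \frac{1}{256 \left(1 + 16\right) + 13357} = \frac{1}{256 \cdot 17 + 13357} = \frac{1}{4352 + 13357} = \frac{1}{17709}$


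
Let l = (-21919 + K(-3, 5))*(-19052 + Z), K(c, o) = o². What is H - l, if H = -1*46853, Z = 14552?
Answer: -98569853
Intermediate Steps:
l = 98523000 (l = (-21919 + 5²)*(-19052 + 14552) = (-21919 + 25)*(-4500) = -21894*(-4500) = 98523000)
H = -46853
H - l = -46853 - 1*98523000 = -46853 - 98523000 = -98569853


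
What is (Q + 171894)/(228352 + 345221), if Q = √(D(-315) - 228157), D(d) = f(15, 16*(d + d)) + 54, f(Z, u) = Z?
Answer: 57298/191191 + 2*I*√57022/573573 ≈ 0.29969 + 0.00083265*I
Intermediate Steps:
D(d) = 69 (D(d) = 15 + 54 = 69)
Q = 2*I*√57022 (Q = √(69 - 228157) = √(-228088) = 2*I*√57022 ≈ 477.59*I)
(Q + 171894)/(228352 + 345221) = (2*I*√57022 + 171894)/(228352 + 345221) = (171894 + 2*I*√57022)/573573 = (171894 + 2*I*√57022)*(1/573573) = 57298/191191 + 2*I*√57022/573573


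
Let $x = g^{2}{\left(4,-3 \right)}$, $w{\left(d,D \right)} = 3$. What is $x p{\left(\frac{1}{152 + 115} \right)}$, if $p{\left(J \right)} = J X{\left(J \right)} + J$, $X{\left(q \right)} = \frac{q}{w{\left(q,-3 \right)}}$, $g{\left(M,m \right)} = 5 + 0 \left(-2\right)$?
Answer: $\frac{20050}{213867} \approx 0.09375$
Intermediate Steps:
$g{\left(M,m \right)} = 5$ ($g{\left(M,m \right)} = 5 + 0 = 5$)
$X{\left(q \right)} = \frac{q}{3}$
$p{\left(J \right)} = J + \frac{J^{2}}{3}$ ($p{\left(J \right)} = J \frac{J}{3} + J = \frac{J^{2}}{3} + J = J + \frac{J^{2}}{3}$)
$x = 25$ ($x = 5^{2} = 25$)
$x p{\left(\frac{1}{152 + 115} \right)} = 25 \frac{3 + \frac{1}{152 + 115}}{3 \left(152 + 115\right)} = 25 \frac{3 + \frac{1}{267}}{3 \cdot 267} = 25 \cdot \frac{1}{3} \cdot \frac{1}{267} \left(3 + \frac{1}{267}\right) = 25 \cdot \frac{1}{3} \cdot \frac{1}{267} \cdot \frac{802}{267} = 25 \cdot \frac{802}{213867} = \frac{20050}{213867}$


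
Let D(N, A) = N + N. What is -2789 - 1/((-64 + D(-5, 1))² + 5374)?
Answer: -30260651/10850 ≈ -2789.0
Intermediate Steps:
D(N, A) = 2*N
-2789 - 1/((-64 + D(-5, 1))² + 5374) = -2789 - 1/((-64 + 2*(-5))² + 5374) = -2789 - 1/((-64 - 10)² + 5374) = -2789 - 1/((-74)² + 5374) = -2789 - 1/(5476 + 5374) = -2789 - 1/10850 = -30260651/10850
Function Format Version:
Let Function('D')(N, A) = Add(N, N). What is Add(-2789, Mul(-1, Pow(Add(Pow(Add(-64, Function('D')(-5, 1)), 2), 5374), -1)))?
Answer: Rational(-30260651, 10850) ≈ -2789.0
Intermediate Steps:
Function('D')(N, A) = Mul(2, N)
Add(-2789, Mul(-1, Pow(Add(Pow(Add(-64, Function('D')(-5, 1)), 2), 5374), -1))) = Add(-2789, Mul(-1, Pow(Add(Pow(Add(-64, Mul(2, -5)), 2), 5374), -1))) = Add(-2789, Mul(-1, Pow(Add(Pow(Add(-64, -10), 2), 5374), -1))) = Add(-2789, Mul(-1, Pow(Add(Pow(-74, 2), 5374), -1))) = Add(-2789, Mul(-1, Pow(Add(5476, 5374), -1))) = Add(-2789, Mul(-1, Pow(10850, -1))) = Add(-2789, Mul(-1, Rational(1, 10850))) = Add(-2789, Rational(-1, 10850)) = Rational(-30260651, 10850)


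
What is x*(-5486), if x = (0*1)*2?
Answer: 0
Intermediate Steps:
x = 0 (x = 0*2 = 0)
x*(-5486) = 0*(-5486) = 0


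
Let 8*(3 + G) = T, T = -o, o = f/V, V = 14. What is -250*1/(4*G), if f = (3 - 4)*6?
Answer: 700/33 ≈ 21.212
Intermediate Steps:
f = -6 (f = -1*6 = -6)
o = -3/7 (o = -6/14 = -6*1/14 = -3/7 ≈ -0.42857)
T = 3/7 (T = -1*(-3/7) = 3/7 ≈ 0.42857)
G = -165/56 (G = -3 + (1/8)*(3/7) = -3 + 3/56 = -165/56 ≈ -2.9464)
-250*1/(4*G) = -250/((-165/56*4)) = -250/(-165/14) = -250*(-14/165) = 700/33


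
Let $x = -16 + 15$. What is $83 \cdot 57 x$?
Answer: $-4731$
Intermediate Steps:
$x = -1$
$83 \cdot 57 x = 83 \cdot 57 \left(-1\right) = 4731 \left(-1\right) = -4731$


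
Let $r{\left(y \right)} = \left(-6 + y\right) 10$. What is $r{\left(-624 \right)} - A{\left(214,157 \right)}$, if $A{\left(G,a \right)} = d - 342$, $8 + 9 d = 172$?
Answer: $- \frac{53786}{9} \approx -5976.2$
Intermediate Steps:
$d = \frac{164}{9}$ ($d = - \frac{8}{9} + \frac{1}{9} \cdot 172 = - \frac{8}{9} + \frac{172}{9} = \frac{164}{9} \approx 18.222$)
$r{\left(y \right)} = -60 + 10 y$
$A{\left(G,a \right)} = - \frac{2914}{9}$ ($A{\left(G,a \right)} = \frac{164}{9} - 342 = - \frac{2914}{9}$)
$r{\left(-624 \right)} - A{\left(214,157 \right)} = \left(-60 + 10 \left(-624\right)\right) - - \frac{2914}{9} = \left(-60 - 6240\right) + \frac{2914}{9} = -6300 + \frac{2914}{9} = - \frac{53786}{9}$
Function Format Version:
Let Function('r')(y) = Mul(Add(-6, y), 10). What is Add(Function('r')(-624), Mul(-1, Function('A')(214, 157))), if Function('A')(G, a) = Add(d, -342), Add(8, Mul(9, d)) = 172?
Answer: Rational(-53786, 9) ≈ -5976.2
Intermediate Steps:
d = Rational(164, 9) (d = Add(Rational(-8, 9), Mul(Rational(1, 9), 172)) = Add(Rational(-8, 9), Rational(172, 9)) = Rational(164, 9) ≈ 18.222)
Function('r')(y) = Add(-60, Mul(10, y))
Function('A')(G, a) = Rational(-2914, 9) (Function('A')(G, a) = Add(Rational(164, 9), -342) = Rational(-2914, 9))
Add(Function('r')(-624), Mul(-1, Function('A')(214, 157))) = Add(Add(-60, Mul(10, -624)), Mul(-1, Rational(-2914, 9))) = Add(Add(-60, -6240), Rational(2914, 9)) = Add(-6300, Rational(2914, 9)) = Rational(-53786, 9)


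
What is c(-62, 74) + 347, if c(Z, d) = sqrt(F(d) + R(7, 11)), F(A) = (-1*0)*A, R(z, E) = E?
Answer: 347 + sqrt(11) ≈ 350.32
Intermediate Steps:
F(A) = 0 (F(A) = 0*A = 0)
c(Z, d) = sqrt(11) (c(Z, d) = sqrt(0 + 11) = sqrt(11))
c(-62, 74) + 347 = sqrt(11) + 347 = 347 + sqrt(11)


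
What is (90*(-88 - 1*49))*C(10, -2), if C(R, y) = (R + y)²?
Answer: -789120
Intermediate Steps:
(90*(-88 - 1*49))*C(10, -2) = (90*(-88 - 1*49))*(10 - 2)² = (90*(-88 - 49))*8² = (90*(-137))*64 = -12330*64 = -789120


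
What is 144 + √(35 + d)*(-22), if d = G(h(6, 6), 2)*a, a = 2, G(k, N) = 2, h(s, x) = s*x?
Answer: 144 - 22*√39 ≈ 6.6100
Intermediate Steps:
d = 4 (d = 2*2 = 4)
144 + √(35 + d)*(-22) = 144 + √(35 + 4)*(-22) = 144 + √39*(-22) = 144 - 22*√39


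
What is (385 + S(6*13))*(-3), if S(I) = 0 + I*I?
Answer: -19407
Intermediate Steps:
S(I) = I**2 (S(I) = 0 + I**2 = I**2)
(385 + S(6*13))*(-3) = (385 + (6*13)**2)*(-3) = (385 + 78**2)*(-3) = (385 + 6084)*(-3) = 6469*(-3) = -19407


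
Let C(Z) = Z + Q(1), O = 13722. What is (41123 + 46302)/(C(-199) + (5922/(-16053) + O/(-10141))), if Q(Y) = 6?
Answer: -4744073125675/10566491519 ≈ -448.97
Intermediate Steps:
C(Z) = 6 + Z (C(Z) = Z + 6 = 6 + Z)
(41123 + 46302)/(C(-199) + (5922/(-16053) + O/(-10141))) = (41123 + 46302)/((6 - 199) + (5922/(-16053) + 13722/(-10141))) = 87425/(-193 + (5922*(-1/16053) + 13722*(-1/10141))) = 87425/(-193 + (-1974/5351 - 13722/10141)) = 87425/(-193 - 93444756/54264491) = 87425/(-10566491519/54264491) = 87425*(-54264491/10566491519) = -4744073125675/10566491519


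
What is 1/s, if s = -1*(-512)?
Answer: 1/512 ≈ 0.0019531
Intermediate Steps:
s = 512
1/s = 1/512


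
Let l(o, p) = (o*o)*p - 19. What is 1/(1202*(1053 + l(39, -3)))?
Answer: -1/4241858 ≈ -2.3575e-7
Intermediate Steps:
l(o, p) = -19 + p*o**2 (l(o, p) = o**2*p - 19 = p*o**2 - 19 = -19 + p*o**2)
1/(1202*(1053 + l(39, -3))) = 1/(1202*(1053 + (-19 - 3*39**2))) = 1/(1202*(1053 + (-19 - 3*1521))) = 1/(1202*(1053 + (-19 - 4563))) = 1/(1202*(1053 - 4582)) = 1/(1202*(-3529)) = 1/(-4241858) = -1/4241858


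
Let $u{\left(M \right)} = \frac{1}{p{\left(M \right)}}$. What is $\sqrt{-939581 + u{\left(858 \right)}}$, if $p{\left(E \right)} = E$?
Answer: $\frac{i \sqrt{691685706426}}{858} \approx 969.32 i$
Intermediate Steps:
$u{\left(M \right)} = \frac{1}{M}$
$\sqrt{-939581 + u{\left(858 \right)}} = \sqrt{-939581 + \frac{1}{858}} = \sqrt{- \frac{806160497}{858}} = \frac{i \sqrt{691685706426}}{858}$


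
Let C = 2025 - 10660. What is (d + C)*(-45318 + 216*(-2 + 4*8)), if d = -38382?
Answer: 1826046246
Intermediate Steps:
C = -8635
(d + C)*(-45318 + 216*(-2 + 4*8)) = (-38382 - 8635)*(-45318 + 216*(-2 + 4*8)) = -47017*(-45318 + 216*(-2 + 32)) = -47017*(-45318 + 216*30) = -47017*(-45318 + 6480) = -47017*(-38838) = 1826046246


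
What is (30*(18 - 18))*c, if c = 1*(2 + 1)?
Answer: 0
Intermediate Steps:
c = 3 (c = 1*3 = 3)
(30*(18 - 18))*c = (30*(18 - 18))*3 = (30*0)*3 = 0*3 = 0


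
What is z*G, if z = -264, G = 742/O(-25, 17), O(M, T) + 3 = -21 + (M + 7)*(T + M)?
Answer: -8162/5 ≈ -1632.4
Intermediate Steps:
O(M, T) = -24 + (7 + M)*(M + T) (O(M, T) = -3 + (-21 + (M + 7)*(T + M)) = -3 + (-21 + (7 + M)*(M + T)) = -24 + (7 + M)*(M + T))
G = 371/60 (G = 742/(-24 + (-25)**2 + 7*(-25) + 7*17 - 25*17) = 742/(-24 + 625 - 175 + 119 - 425) = 742/120 = 742*(1/120) = 371/60 ≈ 6.1833)
z*G = -264*371/60 = -8162/5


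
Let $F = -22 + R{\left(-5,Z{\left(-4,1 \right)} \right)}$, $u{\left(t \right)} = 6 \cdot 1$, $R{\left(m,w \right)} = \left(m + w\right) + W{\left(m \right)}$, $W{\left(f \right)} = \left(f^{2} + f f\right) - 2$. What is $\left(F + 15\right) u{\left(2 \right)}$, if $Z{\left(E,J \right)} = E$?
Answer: $192$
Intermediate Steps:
$W{\left(f \right)} = -2 + 2 f^{2}$ ($W{\left(f \right)} = \left(f^{2} + f^{2}\right) - 2 = 2 f^{2} - 2 = -2 + 2 f^{2}$)
$R{\left(m,w \right)} = -2 + m + w + 2 m^{2}$ ($R{\left(m,w \right)} = \left(m + w\right) + \left(-2 + 2 m^{2}\right) = -2 + m + w + 2 m^{2}$)
$u{\left(t \right)} = 6$
$F = 17$ ($F = -22 - \left(11 - 50\right) = -22 - -39 = -22 + 39 = 17$)
$\left(F + 15\right) u{\left(2 \right)} = \left(17 + 15\right) 6 = 32 \cdot 6 = 192$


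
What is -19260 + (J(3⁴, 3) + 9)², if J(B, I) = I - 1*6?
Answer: -19224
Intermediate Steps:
J(B, I) = -6 + I (J(B, I) = I - 6 = -6 + I)
-19260 + (J(3⁴, 3) + 9)² = -19260 + ((-6 + 3) + 9)² = -19260 + (-3 + 9)² = -19260 + 6² = -19260 + 36 = -19224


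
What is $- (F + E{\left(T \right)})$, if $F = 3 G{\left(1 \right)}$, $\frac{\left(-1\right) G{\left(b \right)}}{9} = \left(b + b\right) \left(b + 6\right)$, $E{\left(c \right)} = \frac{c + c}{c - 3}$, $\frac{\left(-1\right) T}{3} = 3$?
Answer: $\frac{753}{2} \approx 376.5$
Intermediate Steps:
$T = -9$ ($T = \left(-3\right) 3 = -9$)
$E{\left(c \right)} = \frac{2 c}{-3 + c}$
$G{\left(b \right)} = - 18 b \left(6 + b\right)$ ($G{\left(b \right)} = - 9 \left(b + b\right) \left(b + 6\right) = - 9 \cdot 2 b \left(6 + b\right) = - 18 b \left(6 + b\right)$)
$F = -378$ ($F = 3 \left(\left(-18\right) 1 \left(6 + 1\right)\right) = 3 \left(\left(-18\right) 1 \cdot 7\right) = 3 \left(-126\right) = -378$)
$- (F + E{\left(T \right)}) = - (-378 + 2 \left(-9\right) \frac{1}{-3 - 9}) = - (-378 + 2 \left(-9\right) \frac{1}{-12}) = - (-378 + 2 \left(-9\right) \left(- \frac{1}{12}\right)) = - (-378 + \frac{3}{2}) = \left(-1\right) \left(- \frac{753}{2}\right) = \frac{753}{2}$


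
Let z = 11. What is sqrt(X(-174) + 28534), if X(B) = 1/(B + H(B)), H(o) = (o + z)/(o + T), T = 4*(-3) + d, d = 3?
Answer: sqrt(28635547878637)/31679 ≈ 168.92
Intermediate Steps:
T = -9 (T = 4*(-3) + 3 = -12 + 3 = -9)
H(o) = (11 + o)/(-9 + o) (H(o) = (o + 11)/(o - 9) = (11 + o)/(-9 + o))
X(B) = 1/(B + (11 + B)/(-9 + B))
sqrt(X(-174) + 28534) = sqrt((-9 - 174)/(11 - 174 - 174*(-9 - 174)) + 28534) = sqrt(-183/(11 - 174 - 174*(-183)) + 28534) = sqrt(-183/(11 - 174 + 31842) + 28534) = sqrt(-183/31679 + 28534) = sqrt(903928403/31679) = sqrt(28635547878637)/31679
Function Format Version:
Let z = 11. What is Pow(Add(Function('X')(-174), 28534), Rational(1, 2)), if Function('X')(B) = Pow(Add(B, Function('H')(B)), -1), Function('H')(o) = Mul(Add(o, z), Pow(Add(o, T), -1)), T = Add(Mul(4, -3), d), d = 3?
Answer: Mul(Rational(1, 31679), Pow(28635547878637, Rational(1, 2))) ≈ 168.92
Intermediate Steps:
T = -9 (T = Add(Mul(4, -3), 3) = Add(-12, 3) = -9)
Function('H')(o) = Mul(Pow(Add(-9, o), -1), Add(11, o)) (Function('H')(o) = Mul(Add(o, 11), Pow(Add(o, -9), -1)) = Mul(Add(11, o), Pow(Add(-9, o), -1)) = Mul(Pow(Add(-9, o), -1), Add(11, o)))
Function('X')(B) = Pow(Add(B, Mul(Pow(Add(-9, B), -1), Add(11, B))), -1)
Pow(Add(Function('X')(-174), 28534), Rational(1, 2)) = Pow(Add(Mul(Pow(Add(11, -174, Mul(-174, Add(-9, -174))), -1), Add(-9, -174)), 28534), Rational(1, 2)) = Pow(Add(Mul(Pow(Add(11, -174, Mul(-174, -183)), -1), -183), 28534), Rational(1, 2)) = Pow(Add(Mul(Pow(Add(11, -174, 31842), -1), -183), 28534), Rational(1, 2)) = Pow(Add(Mul(Pow(31679, -1), -183), 28534), Rational(1, 2)) = Pow(Add(Mul(Rational(1, 31679), -183), 28534), Rational(1, 2)) = Pow(Add(Rational(-183, 31679), 28534), Rational(1, 2)) = Pow(Rational(903928403, 31679), Rational(1, 2)) = Mul(Rational(1, 31679), Pow(28635547878637, Rational(1, 2)))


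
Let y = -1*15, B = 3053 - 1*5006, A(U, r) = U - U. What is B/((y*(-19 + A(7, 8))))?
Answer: -651/95 ≈ -6.8526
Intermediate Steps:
A(U, r) = 0
B = -1953 (B = 3053 - 5006 = -1953)
y = -15
B/((y*(-19 + A(7, 8)))) = -1953*(-1/(15*(-19 + 0))) = -1953/((-15*(-19))) = -1953/285 = -1953*1/285 = -651/95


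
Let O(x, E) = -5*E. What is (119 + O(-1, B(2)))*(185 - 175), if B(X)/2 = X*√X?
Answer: 1190 - 200*√2 ≈ 907.16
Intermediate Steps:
B(X) = 2*X^(3/2) (B(X) = 2*(X*√X) = 2*X^(3/2))
(119 + O(-1, B(2)))*(185 - 175) = (119 - 10*2^(3/2))*(185 - 175) = (119 - 10*2*√2)*10 = (119 - 20*√2)*10 = 1190 - 200*√2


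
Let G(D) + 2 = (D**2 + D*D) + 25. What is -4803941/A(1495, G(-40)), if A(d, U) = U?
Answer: -4803941/3223 ≈ -1490.5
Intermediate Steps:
G(D) = 23 + 2*D**2 (G(D) = -2 + ((D**2 + D*D) + 25) = -2 + ((D**2 + D**2) + 25) = -2 + (2*D**2 + 25) = -2 + (25 + 2*D**2) = 23 + 2*D**2)
-4803941/A(1495, G(-40)) = -4803941/(23 + 2*(-40)**2) = -4803941/(23 + 2*1600) = -4803941/(23 + 3200) = -4803941/3223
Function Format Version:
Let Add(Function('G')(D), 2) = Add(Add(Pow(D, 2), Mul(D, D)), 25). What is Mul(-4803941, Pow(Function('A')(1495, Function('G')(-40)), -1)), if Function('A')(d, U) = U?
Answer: Rational(-4803941, 3223) ≈ -1490.5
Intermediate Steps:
Function('G')(D) = Add(23, Mul(2, Pow(D, 2))) (Function('G')(D) = Add(-2, Add(Add(Pow(D, 2), Mul(D, D)), 25)) = Add(-2, Add(Add(Pow(D, 2), Pow(D, 2)), 25)) = Add(-2, Add(Mul(2, Pow(D, 2)), 25)) = Add(-2, Add(25, Mul(2, Pow(D, 2)))) = Add(23, Mul(2, Pow(D, 2))))
Mul(-4803941, Pow(Function('A')(1495, Function('G')(-40)), -1)) = Mul(-4803941, Pow(Add(23, Mul(2, Pow(-40, 2))), -1)) = Mul(-4803941, Pow(Add(23, Mul(2, 1600)), -1)) = Mul(-4803941, Pow(Add(23, 3200), -1)) = Mul(-4803941, Pow(3223, -1)) = Mul(-4803941, Rational(1, 3223)) = Rational(-4803941, 3223)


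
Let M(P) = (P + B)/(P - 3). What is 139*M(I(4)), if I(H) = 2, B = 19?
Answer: -2919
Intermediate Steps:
M(P) = (19 + P)/(-3 + P) (M(P) = (P + 19)/(P - 3) = (19 + P)/(-3 + P))
139*M(I(4)) = 139*((19 + 2)/(-3 + 2)) = 139*(21/(-1)) = 139*(-1*21) = 139*(-21) = -2919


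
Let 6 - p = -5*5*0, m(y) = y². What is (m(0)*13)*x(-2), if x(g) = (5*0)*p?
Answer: 0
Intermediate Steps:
p = 6 (p = 6 - (-5*5)*0 = 6 - (-25)*0 = 6 - 1*0 = 6 + 0 = 6)
x(g) = 0 (x(g) = (5*0)*6 = 0*6 = 0)
(m(0)*13)*x(-2) = (0²*13)*0 = (0*13)*0 = 0*0 = 0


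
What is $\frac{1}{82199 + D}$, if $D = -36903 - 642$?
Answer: $\frac{1}{44654} \approx 2.2394 \cdot 10^{-5}$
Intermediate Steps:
$D = -37545$
$\frac{1}{82199 + D} = \frac{1}{82199 - 37545} = \frac{1}{44654}$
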